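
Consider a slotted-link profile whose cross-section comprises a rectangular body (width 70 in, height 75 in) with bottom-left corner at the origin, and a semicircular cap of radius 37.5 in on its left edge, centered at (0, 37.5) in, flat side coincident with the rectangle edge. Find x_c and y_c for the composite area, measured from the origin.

Part | A | x̄ᵢ | ȳᵢ | A·x̄ᵢ | A·ȳᵢ
rectangular body | 5250.00 | 35.00 | 37.50 | 183750.00 | 196875.00
semicircular end | 2208.93 | -15.92 | 37.50 | -35156.25 | 82834.96
Σ | 7458.93 |  |  | 148593.75 | 279709.96
x_c = 148593.75 / 7458.93 = 19.92 in
y_c = 279709.96 / 7458.93 = 37.50 in

x_c = 19.92 in, y_c = 37.50 in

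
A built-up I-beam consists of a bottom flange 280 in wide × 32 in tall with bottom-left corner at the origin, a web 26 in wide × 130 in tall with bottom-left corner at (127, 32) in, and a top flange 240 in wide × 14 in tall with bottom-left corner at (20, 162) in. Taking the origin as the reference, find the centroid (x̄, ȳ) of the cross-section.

x̄ = 140.00 in, ȳ = 66.18 in

bottom flange: A = 280 × 32 = 8960.00, centroid at (140.00, 16.00).
web: A = 26 × 130 = 3380.00, centroid at (140.00, 97.00).
top flange: A = 240 × 14 = 3360.00, centroid at (140.00, 169.00).
ΣA = 15700.00 in², ΣAx̄ = 2198000.00 in³, ΣAȳ = 1039060.00 in³.
x̄ = 2198000.00/15700.00 = 140.00 in; ȳ = 1039060.00/15700.00 = 66.18 in.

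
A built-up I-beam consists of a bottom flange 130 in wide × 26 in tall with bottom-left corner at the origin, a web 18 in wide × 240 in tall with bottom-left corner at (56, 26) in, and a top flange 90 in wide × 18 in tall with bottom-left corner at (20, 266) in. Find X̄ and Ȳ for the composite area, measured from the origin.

X̄ = 65.00 in, Ȳ = 120.19 in

bottom flange: A = 130 × 26 = 3380.00, centroid at (65.00, 13.00).
web: A = 18 × 240 = 4320.00, centroid at (65.00, 146.00).
top flange: A = 90 × 18 = 1620.00, centroid at (65.00, 275.00).
ΣA = 9320.00 in², ΣAX̄ = 605800.00 in³, ΣAȲ = 1120160.00 in³.
X̄ = 605800.00/9320.00 = 65.00 in; Ȳ = 1120160.00/9320.00 = 120.19 in.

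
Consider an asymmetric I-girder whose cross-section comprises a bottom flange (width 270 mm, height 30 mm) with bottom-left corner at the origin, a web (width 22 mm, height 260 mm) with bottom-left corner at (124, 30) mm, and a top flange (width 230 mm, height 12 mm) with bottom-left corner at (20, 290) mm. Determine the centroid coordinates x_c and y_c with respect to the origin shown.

bottom flange: A = 270 × 30 = 8100.00, centroid at (135.00, 15.00).
web: A = 22 × 260 = 5720.00, centroid at (135.00, 160.00).
top flange: A = 230 × 12 = 2760.00, centroid at (135.00, 296.00).
ΣA = 16580.00 mm²
ΣAx_c = (8100.00)(135.00) + (5720.00)(135.00) + (2760.00)(135.00) = 2238300.00 mm³
ΣAy_c = (8100.00)(15.00) + (5720.00)(160.00) + (2760.00)(296.00) = 1853660.00 mm³
x_c = 2238300.00 / 16580.00 = 135.00 mm
y_c = 1853660.00 / 16580.00 = 111.80 mm

x_c = 135.00 mm, y_c = 111.80 mm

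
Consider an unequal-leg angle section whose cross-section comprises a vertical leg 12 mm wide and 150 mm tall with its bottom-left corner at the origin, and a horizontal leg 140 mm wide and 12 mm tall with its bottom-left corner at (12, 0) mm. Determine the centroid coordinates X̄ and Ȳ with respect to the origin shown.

vertical leg: A = 12 × 150 = 1800.00, centroid at (6.00, 75.00).
horizontal leg: A = 140 × 12 = 1680.00, centroid at (82.00, 6.00).
ΣA = 3480.00 mm², ΣAX̄ = 148560.00 mm³, ΣAȲ = 145080.00 mm³.
X̄ = 148560.00/3480.00 = 42.69 mm; Ȳ = 145080.00/3480.00 = 41.69 mm.

X̄ = 42.69 mm, Ȳ = 41.69 mm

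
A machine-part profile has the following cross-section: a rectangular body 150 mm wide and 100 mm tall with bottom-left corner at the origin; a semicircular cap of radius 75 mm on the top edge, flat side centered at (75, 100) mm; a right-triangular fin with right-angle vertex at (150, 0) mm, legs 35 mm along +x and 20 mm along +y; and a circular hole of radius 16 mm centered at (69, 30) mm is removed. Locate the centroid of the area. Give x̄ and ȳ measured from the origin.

rectangular body: A = 150 × 100 = 15000.00, centroid at (75.00, 50.00).
semicircular top: A = ½π·75² = 8835.73, centroid at (75.00, 131.83).
triangular fin: A = ½·35·20 = 350.00, centroid at (161.67, 6.67).
hole: A = −π·16² = -804.25, centroid at (69.00, 30.00).
ΣA = 23381.48 mm², ΣAx̄ = 1788769.94 mm³, ΣAȳ = 1893028.84 mm³.
x̄ = 1788769.94/23381.48 = 76.50 mm; ȳ = 1893028.84/23381.48 = 80.96 mm.

x̄ = 76.50 mm, ȳ = 80.96 mm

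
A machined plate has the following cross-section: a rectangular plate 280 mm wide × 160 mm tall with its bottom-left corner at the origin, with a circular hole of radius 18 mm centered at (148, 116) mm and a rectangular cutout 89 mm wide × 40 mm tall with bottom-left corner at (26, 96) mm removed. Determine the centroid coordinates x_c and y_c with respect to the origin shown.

plate: A = 280 × 160 = 44800.00, centroid at (140.00, 80.00).
hole 1: A = −π·18² = -1017.88, centroid at (148.00, 116.00).
hole 2: A = −(89 × 40) = -3560.00, centroid at (70.50, 116.00).
ΣA = 40222.12 mm², ΣAx_c = 5870374.35 mm³, ΣAy_c = 3052966.38 mm³.
x_c = 5870374.35/40222.12 = 145.95 mm; y_c = 3052966.38/40222.12 = 75.90 mm.

x_c = 145.95 mm, y_c = 75.90 mm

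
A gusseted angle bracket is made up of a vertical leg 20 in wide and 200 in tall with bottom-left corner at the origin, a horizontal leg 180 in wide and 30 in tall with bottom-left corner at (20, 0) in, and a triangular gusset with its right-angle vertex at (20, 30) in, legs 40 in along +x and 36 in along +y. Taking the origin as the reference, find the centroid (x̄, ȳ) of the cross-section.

Part | A | x̄ᵢ | ȳᵢ | A·x̄ᵢ | A·ȳᵢ
vertical leg | 4000.00 | 10.00 | 100.00 | 40000.00 | 400000.00
horizontal leg | 5400.00 | 110.00 | 15.00 | 594000.00 | 81000.00
gusset | 720.00 | 33.33 | 42.00 | 24000.00 | 30240.00
Σ | 10120.00 |  |  | 658000.00 | 511240.00
x̄ = 658000.00 / 10120.00 = 65.02 in
ȳ = 511240.00 / 10120.00 = 50.52 in

x̄ = 65.02 in, ȳ = 50.52 in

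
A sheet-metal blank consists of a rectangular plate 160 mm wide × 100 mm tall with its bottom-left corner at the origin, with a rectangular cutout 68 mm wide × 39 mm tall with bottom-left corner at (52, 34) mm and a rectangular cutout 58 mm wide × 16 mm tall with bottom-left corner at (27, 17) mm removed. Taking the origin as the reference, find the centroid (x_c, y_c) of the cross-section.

x_c = 80.51 mm, y_c = 51.12 mm

plate: A = 160 × 100 = 16000.00, centroid at (80.00, 50.00).
hole 1: A = −(68 × 39) = -2652.00, centroid at (86.00, 53.50).
hole 2: A = −(58 × 16) = -928.00, centroid at (56.00, 25.00).
ΣA = 12420.00 mm², ΣAx_c = 999960.00 mm³, ΣAy_c = 634918.00 mm³.
x_c = 999960.00/12420.00 = 80.51 mm; y_c = 634918.00/12420.00 = 51.12 mm.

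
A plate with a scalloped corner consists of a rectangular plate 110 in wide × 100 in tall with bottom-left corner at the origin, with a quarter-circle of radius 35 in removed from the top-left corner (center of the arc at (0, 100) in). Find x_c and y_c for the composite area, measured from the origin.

x_c = 58.85 in, y_c = 46.63 in

plate: A = 110 × 100 = 11000.00, centroid at (55.00, 50.00).
removed quarter-circle: A = −¼π·35² = -962.11, centroid at (14.85, 85.15).
ΣA = 10037.89 in², ΣAx_c = 590708.33 in³, ΣAy_c = 468080.39 in³.
x_c = 590708.33/10037.89 = 58.85 in; y_c = 468080.39/10037.89 = 46.63 in.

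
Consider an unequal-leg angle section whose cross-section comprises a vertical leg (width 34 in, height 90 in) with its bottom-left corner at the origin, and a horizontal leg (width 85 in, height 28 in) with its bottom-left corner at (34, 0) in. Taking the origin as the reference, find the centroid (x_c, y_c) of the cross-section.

x_c = 43.03 in, y_c = 31.44 in

vertical leg: A = 34 × 90 = 3060.00, centroid at (17.00, 45.00).
horizontal leg: A = 85 × 28 = 2380.00, centroid at (76.50, 14.00).
ΣA = 5440.00 in²
ΣAx_c = (3060.00)(17.00) + (2380.00)(76.50) = 234090.00 in³
ΣAy_c = (3060.00)(45.00) + (2380.00)(14.00) = 171020.00 in³
x_c = 234090.00 / 5440.00 = 43.03 in
y_c = 171020.00 / 5440.00 = 31.44 in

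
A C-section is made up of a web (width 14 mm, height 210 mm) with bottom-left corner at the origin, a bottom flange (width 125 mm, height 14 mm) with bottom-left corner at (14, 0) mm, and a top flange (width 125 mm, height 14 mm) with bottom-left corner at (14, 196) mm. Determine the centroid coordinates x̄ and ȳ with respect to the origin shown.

web: A = 14 × 210 = 2940.00, centroid at (7.00, 105.00).
bottom flange: A = 125 × 14 = 1750.00, centroid at (76.50, 7.00).
top flange: A = 125 × 14 = 1750.00, centroid at (76.50, 203.00).
ΣA = 6440.00 mm², ΣAx̄ = 288330.00 mm³, ΣAȳ = 676200.00 mm³.
x̄ = 288330.00/6440.00 = 44.77 mm; ȳ = 676200.00/6440.00 = 105.00 mm.

x̄ = 44.77 mm, ȳ = 105.00 mm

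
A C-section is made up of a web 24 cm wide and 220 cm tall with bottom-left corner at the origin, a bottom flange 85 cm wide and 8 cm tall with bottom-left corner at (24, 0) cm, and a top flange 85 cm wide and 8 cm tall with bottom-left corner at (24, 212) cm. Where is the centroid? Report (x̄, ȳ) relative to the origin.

x̄ = 23.16 cm, ȳ = 110.00 cm

web: A = 24 × 220 = 5280.00, centroid at (12.00, 110.00).
bottom flange: A = 85 × 8 = 680.00, centroid at (66.50, 4.00).
top flange: A = 85 × 8 = 680.00, centroid at (66.50, 216.00).
ΣA = 6640.00 cm²
ΣAx̄ = (5280.00)(12.00) + (680.00)(66.50) + (680.00)(66.50) = 153800.00 cm³
ΣAȳ = (5280.00)(110.00) + (680.00)(4.00) + (680.00)(216.00) = 730400.00 cm³
x̄ = 153800.00 / 6640.00 = 23.16 cm
ȳ = 730400.00 / 6640.00 = 110.00 cm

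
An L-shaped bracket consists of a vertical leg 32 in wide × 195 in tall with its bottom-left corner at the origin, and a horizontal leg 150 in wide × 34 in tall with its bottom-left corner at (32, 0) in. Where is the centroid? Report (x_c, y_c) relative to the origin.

x_c = 56.93 in, y_c = 61.30 in

vertical leg: A = 32 × 195 = 6240.00, centroid at (16.00, 97.50).
horizontal leg: A = 150 × 34 = 5100.00, centroid at (107.00, 17.00).
ΣA = 11340.00 in²
ΣAx_c = (6240.00)(16.00) + (5100.00)(107.00) = 645540.00 in³
ΣAy_c = (6240.00)(97.50) + (5100.00)(17.00) = 695100.00 in³
x_c = 645540.00 / 11340.00 = 56.93 in
y_c = 695100.00 / 11340.00 = 61.30 in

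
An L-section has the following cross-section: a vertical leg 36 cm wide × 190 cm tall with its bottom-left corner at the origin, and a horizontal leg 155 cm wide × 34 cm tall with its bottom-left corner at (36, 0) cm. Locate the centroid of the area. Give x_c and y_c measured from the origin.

vertical leg: A = 36 × 190 = 6840.00, centroid at (18.00, 95.00).
horizontal leg: A = 155 × 34 = 5270.00, centroid at (113.50, 17.00).
ΣA = 12110.00 cm²
ΣAx_c = (6840.00)(18.00) + (5270.00)(113.50) = 721265.00 cm³
ΣAy_c = (6840.00)(95.00) + (5270.00)(17.00) = 739390.00 cm³
x_c = 721265.00 / 12110.00 = 59.56 cm
y_c = 739390.00 / 12110.00 = 61.06 cm

x_c = 59.56 cm, y_c = 61.06 cm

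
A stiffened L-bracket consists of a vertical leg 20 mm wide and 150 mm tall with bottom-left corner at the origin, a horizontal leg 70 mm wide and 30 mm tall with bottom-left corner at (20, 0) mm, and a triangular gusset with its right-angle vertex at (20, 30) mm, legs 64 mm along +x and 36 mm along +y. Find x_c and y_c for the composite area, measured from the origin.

x_c = 30.89 mm, y_c = 48.77 mm

vertical leg: A = 20 × 150 = 3000.00, centroid at (10.00, 75.00).
horizontal leg: A = 70 × 30 = 2100.00, centroid at (55.00, 15.00).
gusset: A = ½·64·36 = 1152.00, centroid at (41.33, 42.00).
ΣA = 6252.00 mm², ΣAx_c = 193116.00 mm³, ΣAy_c = 304884.00 mm³.
x_c = 193116.00/6252.00 = 30.89 mm; y_c = 304884.00/6252.00 = 48.77 mm.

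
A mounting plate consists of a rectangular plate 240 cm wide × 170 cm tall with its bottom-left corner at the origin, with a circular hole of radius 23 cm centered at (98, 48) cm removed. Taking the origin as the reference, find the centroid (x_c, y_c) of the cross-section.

plate: A = 240 × 170 = 40800.00, centroid at (120.00, 85.00).
hole: A = −π·23² = -1661.90, centroid at (98.00, 48.00).
ΣA = 39138.10 cm²
ΣAx_c = (40800.00)(120.00) + (-1661.90)(98.00) = 4733133.55 cm³
ΣAy_c = (40800.00)(85.00) + (-1661.90)(48.00) = 3388228.68 cm³
x_c = 4733133.55 / 39138.10 = 120.93 cm
y_c = 3388228.68 / 39138.10 = 86.57 cm

x_c = 120.93 cm, y_c = 86.57 cm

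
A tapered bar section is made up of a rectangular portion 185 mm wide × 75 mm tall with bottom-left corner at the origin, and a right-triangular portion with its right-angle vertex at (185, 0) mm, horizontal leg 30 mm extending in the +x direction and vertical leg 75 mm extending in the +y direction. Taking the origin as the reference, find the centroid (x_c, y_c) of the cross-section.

x_c = 100.19 mm, y_c = 36.56 mm

rectangular portion: A = 185 × 75 = 13875.00, centroid at (92.50, 37.50).
triangular portion: A = ½·30·75 = 1125.00, centroid at (195.00, 25.00).
ΣA = 15000.00 mm²
ΣAx_c = (13875.00)(92.50) + (1125.00)(195.00) = 1502812.50 mm³
ΣAy_c = (13875.00)(37.50) + (1125.00)(25.00) = 548437.50 mm³
x_c = 1502812.50 / 15000.00 = 100.19 mm
y_c = 548437.50 / 15000.00 = 36.56 mm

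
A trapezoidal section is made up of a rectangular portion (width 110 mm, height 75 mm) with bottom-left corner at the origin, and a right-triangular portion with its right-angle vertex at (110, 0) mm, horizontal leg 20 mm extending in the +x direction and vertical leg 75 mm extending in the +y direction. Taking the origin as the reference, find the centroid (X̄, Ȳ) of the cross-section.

X̄ = 60.14 mm, Ȳ = 36.46 mm

Part | A | x̄ᵢ | ȳᵢ | A·x̄ᵢ | A·ȳᵢ
rectangular portion | 8250.00 | 55.00 | 37.50 | 453750.00 | 309375.00
triangular portion | 750.00 | 116.67 | 25.00 | 87500.00 | 18750.00
Σ | 9000.00 |  |  | 541250.00 | 328125.00
X̄ = 541250.00 / 9000.00 = 60.14 mm
Ȳ = 328125.00 / 9000.00 = 36.46 mm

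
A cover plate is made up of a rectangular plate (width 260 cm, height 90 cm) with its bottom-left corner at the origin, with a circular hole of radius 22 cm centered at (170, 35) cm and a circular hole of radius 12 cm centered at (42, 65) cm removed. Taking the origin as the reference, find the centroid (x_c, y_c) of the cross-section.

Part | A | x̄ᵢ | ȳᵢ | A·x̄ᵢ | A·ȳᵢ
plate | 23400.00 | 130.00 | 45.00 | 3042000.00 | 1053000.00
hole 1 | -1520.53 | 170.00 | 35.00 | -258490.24 | -53218.58
hole 2 | -452.39 | 42.00 | 65.00 | -19000.35 | -29405.31
Σ | 21427.08 |  |  | 2764509.40 | 970376.11
x_c = 2764509.40 / 21427.08 = 129.02 cm
y_c = 970376.11 / 21427.08 = 45.29 cm

x_c = 129.02 cm, y_c = 45.29 cm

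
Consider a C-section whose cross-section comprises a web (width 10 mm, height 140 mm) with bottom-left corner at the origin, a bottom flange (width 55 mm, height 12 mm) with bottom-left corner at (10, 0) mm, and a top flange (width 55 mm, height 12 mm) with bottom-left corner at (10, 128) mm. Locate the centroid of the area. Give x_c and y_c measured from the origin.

x_c = 20.77 mm, y_c = 70.00 mm

Part | A | x̄ᵢ | ȳᵢ | A·x̄ᵢ | A·ȳᵢ
web | 1400.00 | 5.00 | 70.00 | 7000.00 | 98000.00
bottom flange | 660.00 | 37.50 | 6.00 | 24750.00 | 3960.00
top flange | 660.00 | 37.50 | 134.00 | 24750.00 | 88440.00
Σ | 2720.00 |  |  | 56500.00 | 190400.00
x_c = 56500.00 / 2720.00 = 20.77 mm
y_c = 190400.00 / 2720.00 = 70.00 mm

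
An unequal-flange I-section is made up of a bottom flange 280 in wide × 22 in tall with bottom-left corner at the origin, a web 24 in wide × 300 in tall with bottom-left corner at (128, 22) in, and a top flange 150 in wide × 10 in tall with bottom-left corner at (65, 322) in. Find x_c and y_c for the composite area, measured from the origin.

Part | A | x̄ᵢ | ȳᵢ | A·x̄ᵢ | A·ȳᵢ
bottom flange | 6160.00 | 140.00 | 11.00 | 862400.00 | 67760.00
web | 7200.00 | 140.00 | 172.00 | 1008000.00 | 1238400.00
top flange | 1500.00 | 140.00 | 327.00 | 210000.00 | 490500.00
Σ | 14860.00 |  |  | 2080400.00 | 1796660.00
x_c = 2080400.00 / 14860.00 = 140.00 in
y_c = 1796660.00 / 14860.00 = 120.91 in

x_c = 140.00 in, y_c = 120.91 in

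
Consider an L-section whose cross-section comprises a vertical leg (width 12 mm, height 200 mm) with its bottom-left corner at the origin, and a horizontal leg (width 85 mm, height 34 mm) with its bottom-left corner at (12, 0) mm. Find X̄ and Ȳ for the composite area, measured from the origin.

X̄ = 32.50 mm, Ȳ = 54.66 mm

Part | A | x̄ᵢ | ȳᵢ | A·x̄ᵢ | A·ȳᵢ
vertical leg | 2400.00 | 6.00 | 100.00 | 14400.00 | 240000.00
horizontal leg | 2890.00 | 54.50 | 17.00 | 157505.00 | 49130.00
Σ | 5290.00 |  |  | 171905.00 | 289130.00
X̄ = 171905.00 / 5290.00 = 32.50 mm
Ȳ = 289130.00 / 5290.00 = 54.66 mm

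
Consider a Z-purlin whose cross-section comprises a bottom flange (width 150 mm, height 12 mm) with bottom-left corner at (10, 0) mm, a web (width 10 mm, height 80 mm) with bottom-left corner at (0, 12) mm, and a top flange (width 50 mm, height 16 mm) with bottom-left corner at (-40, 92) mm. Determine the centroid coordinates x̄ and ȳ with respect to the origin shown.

x̄ = 42.65 mm, ȳ = 38.94 mm

bottom flange: A = 150 × 12 = 1800.00, centroid at (85.00, 6.00).
web: A = 10 × 80 = 800.00, centroid at (5.00, 52.00).
top flange: A = 50 × 16 = 800.00, centroid at (-15.00, 100.00).
ΣA = 3400.00 mm², ΣAx̄ = 145000.00 mm³, ΣAȳ = 132400.00 mm³.
x̄ = 145000.00/3400.00 = 42.65 mm; ȳ = 132400.00/3400.00 = 38.94 mm.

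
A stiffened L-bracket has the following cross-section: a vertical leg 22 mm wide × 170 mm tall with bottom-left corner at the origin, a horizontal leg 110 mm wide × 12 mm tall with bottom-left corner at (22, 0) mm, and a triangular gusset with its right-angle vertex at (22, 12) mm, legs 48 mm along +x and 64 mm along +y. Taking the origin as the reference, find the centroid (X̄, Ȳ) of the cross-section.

vertical leg: A = 22 × 170 = 3740.00, centroid at (11.00, 85.00).
horizontal leg: A = 110 × 12 = 1320.00, centroid at (77.00, 6.00).
gusset: A = ½·48·64 = 1536.00, centroid at (38.00, 33.33).
ΣA = 6596.00 mm²
ΣAX̄ = (3740.00)(11.00) + (1320.00)(77.00) + (1536.00)(38.00) = 201148.00 mm³
ΣAȲ = (3740.00)(85.00) + (1320.00)(6.00) + (1536.00)(33.33) = 377020.00 mm³
X̄ = 201148.00 / 6596.00 = 30.50 mm
Ȳ = 377020.00 / 6596.00 = 57.16 mm

X̄ = 30.50 mm, Ȳ = 57.16 mm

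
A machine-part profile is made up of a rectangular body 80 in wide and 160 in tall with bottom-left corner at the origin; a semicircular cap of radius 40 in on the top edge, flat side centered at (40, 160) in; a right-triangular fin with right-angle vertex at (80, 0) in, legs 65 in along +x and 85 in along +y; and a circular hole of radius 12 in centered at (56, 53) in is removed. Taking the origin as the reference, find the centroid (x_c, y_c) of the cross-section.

Part | A | x̄ᵢ | ȳᵢ | A·x̄ᵢ | A·ȳᵢ
rectangular body | 12800.00 | 40.00 | 80.00 | 512000.00 | 1024000.00
semicircular top | 2513.27 | 40.00 | 176.98 | 100530.96 | 444790.53
triangular fin | 2762.50 | 101.67 | 28.33 | 280854.17 | 78270.83
hole | -452.39 | 56.00 | 53.00 | -25333.80 | -23976.64
Σ | 17623.38 |  |  | 868051.33 | 1523084.72
x_c = 868051.33 / 17623.38 = 49.26 in
y_c = 1523084.72 / 17623.38 = 86.42 in

x_c = 49.26 in, y_c = 86.42 in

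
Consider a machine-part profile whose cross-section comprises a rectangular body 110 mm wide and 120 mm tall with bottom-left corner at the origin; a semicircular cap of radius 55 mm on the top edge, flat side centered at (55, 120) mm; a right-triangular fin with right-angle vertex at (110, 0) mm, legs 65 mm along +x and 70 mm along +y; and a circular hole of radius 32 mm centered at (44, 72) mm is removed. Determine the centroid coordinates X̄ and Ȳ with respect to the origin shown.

rectangular body: A = 110 × 120 = 13200.00, centroid at (55.00, 60.00).
semicircular top: A = ½π·55² = 4751.66, centroid at (55.00, 143.34).
triangular fin: A = ½·65·70 = 2275.00, centroid at (131.67, 23.33).
hole: A = −π·32² = -3216.99, centroid at (44.00, 72.00).
ΣA = 17009.67 mm²
ΣAX̄ = (13200.00)(55.00) + (4751.66)(55.00) + (2275.00)(131.67) + (-3216.99)(44.00) = 1145335.31 mm³
ΣAȲ = (13200.00)(60.00) + (4751.66)(143.34) + (2275.00)(23.33) + (-3216.99)(72.00) = 1294575.72 mm³
X̄ = 1145335.31 / 17009.67 = 67.33 mm
Ȳ = 1294575.72 / 17009.67 = 76.11 mm

X̄ = 67.33 mm, Ȳ = 76.11 mm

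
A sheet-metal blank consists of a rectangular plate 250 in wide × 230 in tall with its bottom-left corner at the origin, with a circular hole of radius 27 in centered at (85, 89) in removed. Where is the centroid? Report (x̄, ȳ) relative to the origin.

plate: A = 250 × 230 = 57500.00, centroid at (125.00, 115.00).
hole: A = −π·27² = -2290.22, centroid at (85.00, 89.00).
ΣA = 55209.78 in², ΣAx̄ = 6992831.21 in³, ΣAȳ = 6408670.33 in³.
x̄ = 6992831.21/55209.78 = 126.66 in; ȳ = 6408670.33/55209.78 = 116.08 in.

x̄ = 126.66 in, ȳ = 116.08 in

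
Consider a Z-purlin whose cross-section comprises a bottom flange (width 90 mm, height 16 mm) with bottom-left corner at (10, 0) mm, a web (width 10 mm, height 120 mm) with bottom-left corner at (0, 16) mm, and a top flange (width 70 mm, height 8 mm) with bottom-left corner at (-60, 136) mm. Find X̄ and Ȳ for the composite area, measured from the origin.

Part | A | x̄ᵢ | ȳᵢ | A·x̄ᵢ | A·ȳᵢ
bottom flange | 1440.00 | 55.00 | 8.00 | 79200.00 | 11520.00
web | 1200.00 | 5.00 | 76.00 | 6000.00 | 91200.00
top flange | 560.00 | -25.00 | 140.00 | -14000.00 | 78400.00
Σ | 3200.00 |  |  | 71200.00 | 181120.00
X̄ = 71200.00 / 3200.00 = 22.25 mm
Ȳ = 181120.00 / 3200.00 = 56.60 mm

X̄ = 22.25 mm, Ȳ = 56.60 mm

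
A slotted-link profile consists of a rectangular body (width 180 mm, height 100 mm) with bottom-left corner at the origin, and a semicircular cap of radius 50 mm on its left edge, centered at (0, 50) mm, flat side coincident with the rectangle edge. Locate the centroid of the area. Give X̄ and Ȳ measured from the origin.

X̄ = 70.08 mm, Ȳ = 50.00 mm

rectangular body: A = 180 × 100 = 18000.00, centroid at (90.00, 50.00).
semicircular end: A = ½π·50² = 3926.99, centroid at (-21.22, 50.00).
ΣA = 21926.99 mm², ΣAX̄ = 1536666.67 mm³, ΣAȲ = 1096349.54 mm³.
X̄ = 1536666.67/21926.99 = 70.08 mm; Ȳ = 1096349.54/21926.99 = 50.00 mm.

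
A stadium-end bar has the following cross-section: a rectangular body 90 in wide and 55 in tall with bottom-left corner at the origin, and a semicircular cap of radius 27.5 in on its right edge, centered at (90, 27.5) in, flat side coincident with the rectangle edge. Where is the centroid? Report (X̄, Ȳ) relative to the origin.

Part | A | x̄ᵢ | ȳᵢ | A·x̄ᵢ | A·ȳᵢ
rectangular body | 4950.00 | 45.00 | 27.50 | 222750.00 | 136125.00
semicircular end | 1187.91 | 101.67 | 27.50 | 120776.91 | 32667.65
Σ | 6137.91 |  |  | 343526.91 | 168792.65
X̄ = 343526.91 / 6137.91 = 55.97 in
Ȳ = 168792.65 / 6137.91 = 27.50 in

X̄ = 55.97 in, Ȳ = 27.50 in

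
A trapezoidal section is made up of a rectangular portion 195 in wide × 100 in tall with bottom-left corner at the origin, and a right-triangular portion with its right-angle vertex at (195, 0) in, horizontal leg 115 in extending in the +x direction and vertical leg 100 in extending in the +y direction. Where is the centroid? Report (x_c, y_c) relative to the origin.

x_c = 128.43 in, y_c = 46.20 in

rectangular portion: A = 195 × 100 = 19500.00, centroid at (97.50, 50.00).
triangular portion: A = ½·115·100 = 5750.00, centroid at (233.33, 33.33).
ΣA = 25250.00 in², ΣAx_c = 3242916.67 in³, ΣAy_c = 1166666.67 in³.
x_c = 3242916.67/25250.00 = 128.43 in; y_c = 1166666.67/25250.00 = 46.20 in.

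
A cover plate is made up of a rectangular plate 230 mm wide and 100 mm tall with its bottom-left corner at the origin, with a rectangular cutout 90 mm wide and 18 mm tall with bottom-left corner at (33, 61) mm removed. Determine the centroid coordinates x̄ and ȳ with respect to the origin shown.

plate: A = 230 × 100 = 23000.00, centroid at (115.00, 50.00).
hole: A = −(90 × 18) = -1620.00, centroid at (78.00, 70.00).
ΣA = 21380.00 mm²
ΣAx̄ = (23000.00)(115.00) + (-1620.00)(78.00) = 2518640.00 mm³
ΣAȳ = (23000.00)(50.00) + (-1620.00)(70.00) = 1036600.00 mm³
x̄ = 2518640.00 / 21380.00 = 117.80 mm
ȳ = 1036600.00 / 21380.00 = 48.48 mm

x̄ = 117.80 mm, ȳ = 48.48 mm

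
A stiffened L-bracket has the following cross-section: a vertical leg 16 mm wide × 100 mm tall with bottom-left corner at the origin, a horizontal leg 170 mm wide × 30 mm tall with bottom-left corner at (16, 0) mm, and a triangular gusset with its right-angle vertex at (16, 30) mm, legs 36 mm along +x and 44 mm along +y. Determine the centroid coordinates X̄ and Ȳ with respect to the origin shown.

Part | A | x̄ᵢ | ȳᵢ | A·x̄ᵢ | A·ȳᵢ
vertical leg | 1600.00 | 8.00 | 50.00 | 12800.00 | 80000.00
horizontal leg | 5100.00 | 101.00 | 15.00 | 515100.00 | 76500.00
gusset | 792.00 | 28.00 | 44.67 | 22176.00 | 35376.00
Σ | 7492.00 |  |  | 550076.00 | 191876.00
X̄ = 550076.00 / 7492.00 = 73.42 mm
Ȳ = 191876.00 / 7492.00 = 25.61 mm

X̄ = 73.42 mm, Ȳ = 25.61 mm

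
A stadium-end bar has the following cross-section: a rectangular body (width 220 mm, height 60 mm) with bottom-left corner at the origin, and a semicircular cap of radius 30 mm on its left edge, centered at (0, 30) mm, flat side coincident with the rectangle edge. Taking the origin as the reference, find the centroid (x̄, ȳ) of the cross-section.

rectangular body: A = 220 × 60 = 13200.00, centroid at (110.00, 30.00).
semicircular end: A = ½π·30² = 1413.72, centroid at (-12.73, 30.00).
ΣA = 14613.72 mm²
ΣAx̄ = (13200.00)(110.00) + (1413.72)(-12.73) = 1434000.00 mm³
ΣAȳ = (13200.00)(30.00) + (1413.72)(30.00) = 438411.50 mm³
x̄ = 1434000.00 / 14613.72 = 98.13 mm
ȳ = 438411.50 / 14613.72 = 30.00 mm

x̄ = 98.13 mm, ȳ = 30.00 mm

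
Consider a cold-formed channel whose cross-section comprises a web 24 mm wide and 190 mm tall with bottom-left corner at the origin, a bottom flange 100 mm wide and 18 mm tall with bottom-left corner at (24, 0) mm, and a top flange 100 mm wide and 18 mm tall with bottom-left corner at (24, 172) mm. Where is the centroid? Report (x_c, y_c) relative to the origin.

x_c = 39.35 mm, y_c = 95.00 mm

web: A = 24 × 190 = 4560.00, centroid at (12.00, 95.00).
bottom flange: A = 100 × 18 = 1800.00, centroid at (74.00, 9.00).
top flange: A = 100 × 18 = 1800.00, centroid at (74.00, 181.00).
ΣA = 8160.00 mm², ΣAx_c = 321120.00 mm³, ΣAy_c = 775200.00 mm³.
x_c = 321120.00/8160.00 = 39.35 mm; y_c = 775200.00/8160.00 = 95.00 mm.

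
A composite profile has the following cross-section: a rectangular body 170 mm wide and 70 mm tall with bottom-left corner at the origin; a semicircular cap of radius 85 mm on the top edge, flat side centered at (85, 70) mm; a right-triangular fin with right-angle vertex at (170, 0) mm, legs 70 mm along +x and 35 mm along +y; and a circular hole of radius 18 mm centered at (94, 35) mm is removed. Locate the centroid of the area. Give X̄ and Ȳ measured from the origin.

rectangular body: A = 170 × 70 = 11900.00, centroid at (85.00, 35.00).
semicircular top: A = ½π·85² = 11349.00, centroid at (85.00, 106.08).
triangular fin: A = ½·70·35 = 1225.00, centroid at (193.33, 11.67).
hole: A = −π·18² = -1017.88, centroid at (94.00, 35.00).
ΣA = 23456.13 mm²
ΣAX̄ = (11900.00)(85.00) + (11349.00)(85.00) + (1225.00)(193.33) + (-1017.88)(94.00) = 2117318.28 mm³
ΣAȲ = (11900.00)(35.00) + (11349.00)(106.08) + (1225.00)(11.67) + (-1017.88)(35.00) = 1599012.91 mm³
X̄ = 2117318.28 / 23456.13 = 90.27 mm
Ȳ = 1599012.91 / 23456.13 = 68.17 mm

X̄ = 90.27 mm, Ȳ = 68.17 mm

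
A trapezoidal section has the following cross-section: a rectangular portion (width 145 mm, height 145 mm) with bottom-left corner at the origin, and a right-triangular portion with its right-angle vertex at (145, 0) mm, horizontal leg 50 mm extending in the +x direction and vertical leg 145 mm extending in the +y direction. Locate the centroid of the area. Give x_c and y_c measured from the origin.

rectangular portion: A = 145 × 145 = 21025.00, centroid at (72.50, 72.50).
triangular portion: A = ½·50·145 = 3625.00, centroid at (161.67, 48.33).
ΣA = 24650.00 mm², ΣAx_c = 2110354.17 mm³, ΣAy_c = 1699520.83 mm³.
x_c = 2110354.17/24650.00 = 85.61 mm; y_c = 1699520.83/24650.00 = 68.95 mm.

x_c = 85.61 mm, y_c = 68.95 mm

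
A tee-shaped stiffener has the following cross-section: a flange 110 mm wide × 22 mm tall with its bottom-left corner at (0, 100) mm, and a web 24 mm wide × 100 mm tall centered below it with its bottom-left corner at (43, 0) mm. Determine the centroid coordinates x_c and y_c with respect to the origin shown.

Part | A | x̄ᵢ | ȳᵢ | A·x̄ᵢ | A·ȳᵢ
web | 2400.00 | 55.00 | 50.00 | 132000.00 | 120000.00
flange | 2420.00 | 55.00 | 111.00 | 133100.00 | 268620.00
Σ | 4820.00 |  |  | 265100.00 | 388620.00
x_c = 265100.00 / 4820.00 = 55.00 mm
y_c = 388620.00 / 4820.00 = 80.63 mm

x_c = 55.00 mm, y_c = 80.63 mm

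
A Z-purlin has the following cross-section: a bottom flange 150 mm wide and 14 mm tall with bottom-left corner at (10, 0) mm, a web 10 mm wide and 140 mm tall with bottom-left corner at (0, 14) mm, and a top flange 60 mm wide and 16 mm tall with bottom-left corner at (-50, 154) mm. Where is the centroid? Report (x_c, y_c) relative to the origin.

x_c = 37.29 mm, y_c = 64.53 mm

bottom flange: A = 150 × 14 = 2100.00, centroid at (85.00, 7.00).
web: A = 10 × 140 = 1400.00, centroid at (5.00, 84.00).
top flange: A = 60 × 16 = 960.00, centroid at (-20.00, 162.00).
ΣA = 4460.00 mm²
ΣAx_c = (2100.00)(85.00) + (1400.00)(5.00) + (960.00)(-20.00) = 166300.00 mm³
ΣAy_c = (2100.00)(7.00) + (1400.00)(84.00) + (960.00)(162.00) = 287820.00 mm³
x_c = 166300.00 / 4460.00 = 37.29 mm
y_c = 287820.00 / 4460.00 = 64.53 mm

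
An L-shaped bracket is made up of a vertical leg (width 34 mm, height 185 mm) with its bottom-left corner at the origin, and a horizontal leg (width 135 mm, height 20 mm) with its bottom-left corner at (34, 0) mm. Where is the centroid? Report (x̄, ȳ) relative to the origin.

x̄ = 42.38 mm, ȳ = 67.72 mm

vertical leg: A = 34 × 185 = 6290.00, centroid at (17.00, 92.50).
horizontal leg: A = 135 × 20 = 2700.00, centroid at (101.50, 10.00).
ΣA = 8990.00 mm²
ΣAx̄ = (6290.00)(17.00) + (2700.00)(101.50) = 380980.00 mm³
ΣAȳ = (6290.00)(92.50) + (2700.00)(10.00) = 608825.00 mm³
x̄ = 380980.00 / 8990.00 = 42.38 mm
ȳ = 608825.00 / 8990.00 = 67.72 mm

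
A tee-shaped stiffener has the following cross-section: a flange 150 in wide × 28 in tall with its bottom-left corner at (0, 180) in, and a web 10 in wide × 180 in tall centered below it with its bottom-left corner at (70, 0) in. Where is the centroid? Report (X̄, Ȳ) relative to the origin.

X̄ = 75.00 in, Ȳ = 162.80 in

web: A = 10 × 180 = 1800.00, centroid at (75.00, 90.00).
flange: A = 150 × 28 = 4200.00, centroid at (75.00, 194.00).
ΣA = 6000.00 in², ΣAX̄ = 450000.00 in³, ΣAȲ = 976800.00 in³.
X̄ = 450000.00/6000.00 = 75.00 in; Ȳ = 976800.00/6000.00 = 162.80 in.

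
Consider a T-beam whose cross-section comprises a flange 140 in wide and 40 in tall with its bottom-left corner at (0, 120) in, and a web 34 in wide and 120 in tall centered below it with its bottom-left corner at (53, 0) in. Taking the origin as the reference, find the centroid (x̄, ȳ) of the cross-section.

x̄ = 70.00 in, ȳ = 106.28 in

Part | A | x̄ᵢ | ȳᵢ | A·x̄ᵢ | A·ȳᵢ
web | 4080.00 | 70.00 | 60.00 | 285600.00 | 244800.00
flange | 5600.00 | 70.00 | 140.00 | 392000.00 | 784000.00
Σ | 9680.00 |  |  | 677600.00 | 1028800.00
x̄ = 677600.00 / 9680.00 = 70.00 in
ȳ = 1028800.00 / 9680.00 = 106.28 in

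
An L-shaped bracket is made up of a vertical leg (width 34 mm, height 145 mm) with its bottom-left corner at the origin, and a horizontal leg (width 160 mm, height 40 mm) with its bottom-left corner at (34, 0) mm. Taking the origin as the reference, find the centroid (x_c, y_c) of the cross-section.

x_c = 71.79 mm, y_c = 42.84 mm

vertical leg: A = 34 × 145 = 4930.00, centroid at (17.00, 72.50).
horizontal leg: A = 160 × 40 = 6400.00, centroid at (114.00, 20.00).
ΣA = 11330.00 mm², ΣAx_c = 813410.00 mm³, ΣAy_c = 485425.00 mm³.
x_c = 813410.00/11330.00 = 71.79 mm; y_c = 485425.00/11330.00 = 42.84 mm.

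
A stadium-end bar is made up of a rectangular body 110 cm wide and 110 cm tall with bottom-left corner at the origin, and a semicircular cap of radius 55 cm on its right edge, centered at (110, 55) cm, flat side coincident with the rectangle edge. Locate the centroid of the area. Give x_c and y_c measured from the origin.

x_c = 77.09 cm, y_c = 55.00 cm

Part | A | x̄ᵢ | ȳᵢ | A·x̄ᵢ | A·ȳᵢ
rectangular body | 12100.00 | 55.00 | 55.00 | 665500.00 | 665500.00
semicircular end | 4751.66 | 133.34 | 55.00 | 633599.14 | 261341.24
Σ | 16851.66 |  |  | 1299099.14 | 926841.24
x_c = 1299099.14 / 16851.66 = 77.09 cm
y_c = 926841.24 / 16851.66 = 55.00 cm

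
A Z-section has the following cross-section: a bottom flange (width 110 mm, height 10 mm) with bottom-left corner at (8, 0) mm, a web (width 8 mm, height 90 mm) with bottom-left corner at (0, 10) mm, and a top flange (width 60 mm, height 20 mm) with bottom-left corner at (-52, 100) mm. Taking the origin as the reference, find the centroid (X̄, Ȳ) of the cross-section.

X̄ = 15.16 mm, Ȳ = 58.64 mm

Part | A | x̄ᵢ | ȳᵢ | A·x̄ᵢ | A·ȳᵢ
bottom flange | 1100.00 | 63.00 | 5.00 | 69300.00 | 5500.00
web | 720.00 | 4.00 | 55.00 | 2880.00 | 39600.00
top flange | 1200.00 | -22.00 | 110.00 | -26400.00 | 132000.00
Σ | 3020.00 |  |  | 45780.00 | 177100.00
X̄ = 45780.00 / 3020.00 = 15.16 mm
Ȳ = 177100.00 / 3020.00 = 58.64 mm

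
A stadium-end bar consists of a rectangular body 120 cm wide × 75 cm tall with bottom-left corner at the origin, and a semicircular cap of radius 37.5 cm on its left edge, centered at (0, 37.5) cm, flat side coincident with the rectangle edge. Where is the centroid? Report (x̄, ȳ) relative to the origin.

rectangular body: A = 120 × 75 = 9000.00, centroid at (60.00, 37.50).
semicircular end: A = ½π·37.5² = 2208.93, centroid at (-15.92, 37.50).
ΣA = 11208.93 cm²
ΣAx̄ = (9000.00)(60.00) + (2208.93)(-15.92) = 504843.75 cm³
ΣAȳ = (9000.00)(37.50) + (2208.93)(37.50) = 420334.96 cm³
x̄ = 504843.75 / 11208.93 = 45.04 cm
ȳ = 420334.96 / 11208.93 = 37.50 cm

x̄ = 45.04 cm, ȳ = 37.50 cm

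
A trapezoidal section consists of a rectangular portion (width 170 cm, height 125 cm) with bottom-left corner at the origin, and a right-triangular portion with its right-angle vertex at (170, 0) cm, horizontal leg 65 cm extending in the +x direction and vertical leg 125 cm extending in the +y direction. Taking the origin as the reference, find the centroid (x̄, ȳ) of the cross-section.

x̄ = 102.12 cm, ȳ = 59.16 cm

rectangular portion: A = 170 × 125 = 21250.00, centroid at (85.00, 62.50).
triangular portion: A = ½·65·125 = 4062.50, centroid at (191.67, 41.67).
ΣA = 25312.50 cm²
ΣAx̄ = (21250.00)(85.00) + (4062.50)(191.67) = 2584895.83 cm³
ΣAȳ = (21250.00)(62.50) + (4062.50)(41.67) = 1497395.83 cm³
x̄ = 2584895.83 / 25312.50 = 102.12 cm
ȳ = 1497395.83 / 25312.50 = 59.16 cm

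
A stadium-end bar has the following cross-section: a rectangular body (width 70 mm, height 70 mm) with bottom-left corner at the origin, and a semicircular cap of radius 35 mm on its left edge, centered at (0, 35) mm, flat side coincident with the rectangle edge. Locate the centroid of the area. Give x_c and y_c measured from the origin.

x_c = 20.94 mm, y_c = 35.00 mm

Part | A | x̄ᵢ | ȳᵢ | A·x̄ᵢ | A·ȳᵢ
rectangular body | 4900.00 | 35.00 | 35.00 | 171500.00 | 171500.00
semicircular end | 1924.23 | -14.85 | 35.00 | -28583.33 | 67347.89
Σ | 6824.23 |  |  | 142916.67 | 238847.89
x_c = 142916.67 / 6824.23 = 20.94 mm
y_c = 238847.89 / 6824.23 = 35.00 mm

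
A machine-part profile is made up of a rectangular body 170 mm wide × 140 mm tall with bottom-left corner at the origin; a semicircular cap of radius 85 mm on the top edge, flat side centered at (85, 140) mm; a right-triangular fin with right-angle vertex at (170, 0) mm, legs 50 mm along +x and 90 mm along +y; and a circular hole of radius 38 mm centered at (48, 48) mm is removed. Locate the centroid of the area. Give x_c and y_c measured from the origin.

x_c = 97.07 mm, y_c = 106.93 mm

rectangular body: A = 170 × 140 = 23800.00, centroid at (85.00, 70.00).
semicircular top: A = ½π·85² = 11349.00, centroid at (85.00, 176.08).
triangular fin: A = ½·50·90 = 2250.00, centroid at (186.67, 30.00).
hole: A = −π·38² = -4536.46, centroid at (48.00, 48.00).
ΣA = 32862.54 mm²
ΣAx_c = (23800.00)(85.00) + (11349.00)(85.00) + (2250.00)(186.67) + (-4536.46)(48.00) = 3189915.22 mm³
ΣAy_c = (23800.00)(70.00) + (11349.00)(176.08) + (2250.00)(30.00) + (-4536.46)(48.00) = 3514027.08 mm³
x_c = 3189915.22 / 32862.54 = 97.07 mm
y_c = 3514027.08 / 32862.54 = 106.93 mm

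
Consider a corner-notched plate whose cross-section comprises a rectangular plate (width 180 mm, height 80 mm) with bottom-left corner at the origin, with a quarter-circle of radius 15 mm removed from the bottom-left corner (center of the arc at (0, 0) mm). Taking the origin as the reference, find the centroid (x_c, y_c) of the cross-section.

x_c = 91.04 mm, y_c = 40.42 mm

Part | A | x̄ᵢ | ȳᵢ | A·x̄ᵢ | A·ȳᵢ
plate | 14400.00 | 90.00 | 40.00 | 1296000.00 | 576000.00
removed quarter-circle | -176.71 | 6.37 | 6.37 | -1125.00 | -1125.00
Σ | 14223.29 |  |  | 1294875.00 | 574875.00
x_c = 1294875.00 / 14223.29 = 91.04 mm
y_c = 574875.00 / 14223.29 = 40.42 mm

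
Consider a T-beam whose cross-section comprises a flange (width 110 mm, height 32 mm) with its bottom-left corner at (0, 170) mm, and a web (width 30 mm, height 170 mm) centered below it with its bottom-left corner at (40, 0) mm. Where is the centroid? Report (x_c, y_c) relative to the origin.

Part | A | x̄ᵢ | ȳᵢ | A·x̄ᵢ | A·ȳᵢ
web | 5100.00 | 55.00 | 85.00 | 280500.00 | 433500.00
flange | 3520.00 | 55.00 | 186.00 | 193600.00 | 654720.00
Σ | 8620.00 |  |  | 474100.00 | 1088220.00
x_c = 474100.00 / 8620.00 = 55.00 mm
y_c = 1088220.00 / 8620.00 = 126.24 mm

x_c = 55.00 mm, y_c = 126.24 mm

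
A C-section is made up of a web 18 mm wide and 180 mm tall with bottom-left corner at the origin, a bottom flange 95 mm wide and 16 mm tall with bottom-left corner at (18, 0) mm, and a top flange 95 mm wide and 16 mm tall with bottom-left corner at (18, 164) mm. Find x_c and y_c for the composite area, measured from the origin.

x_c = 36.35 mm, y_c = 90.00 mm

web: A = 18 × 180 = 3240.00, centroid at (9.00, 90.00).
bottom flange: A = 95 × 16 = 1520.00, centroid at (65.50, 8.00).
top flange: A = 95 × 16 = 1520.00, centroid at (65.50, 172.00).
ΣA = 6280.00 mm², ΣAx_c = 228280.00 mm³, ΣAy_c = 565200.00 mm³.
x_c = 228280.00/6280.00 = 36.35 mm; y_c = 565200.00/6280.00 = 90.00 mm.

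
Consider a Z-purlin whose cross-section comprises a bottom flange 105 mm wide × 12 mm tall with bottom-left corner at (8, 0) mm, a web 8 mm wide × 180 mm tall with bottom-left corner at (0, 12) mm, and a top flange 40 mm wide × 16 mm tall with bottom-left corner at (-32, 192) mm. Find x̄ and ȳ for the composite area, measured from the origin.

x̄ = 22.25 mm, ȳ = 84.56 mm

bottom flange: A = 105 × 12 = 1260.00, centroid at (60.50, 6.00).
web: A = 8 × 180 = 1440.00, centroid at (4.00, 102.00).
top flange: A = 40 × 16 = 640.00, centroid at (-12.00, 200.00).
ΣA = 3340.00 mm², ΣAx̄ = 74310.00 mm³, ΣAȳ = 282440.00 mm³.
x̄ = 74310.00/3340.00 = 22.25 mm; ȳ = 282440.00/3340.00 = 84.56 mm.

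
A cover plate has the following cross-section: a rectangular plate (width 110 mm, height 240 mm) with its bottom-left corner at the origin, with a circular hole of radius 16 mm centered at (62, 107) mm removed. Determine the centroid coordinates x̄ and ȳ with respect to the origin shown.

x̄ = 54.78 mm, ȳ = 120.41 mm

Part | A | x̄ᵢ | ȳᵢ | A·x̄ᵢ | A·ȳᵢ
plate | 26400.00 | 55.00 | 120.00 | 1452000.00 | 3168000.00
hole | -804.25 | 62.00 | 107.00 | -49863.36 | -86054.51
Σ | 25595.75 |  |  | 1402136.64 | 3081945.49
x̄ = 1402136.64 / 25595.75 = 54.78 mm
ȳ = 3081945.49 / 25595.75 = 120.41 mm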